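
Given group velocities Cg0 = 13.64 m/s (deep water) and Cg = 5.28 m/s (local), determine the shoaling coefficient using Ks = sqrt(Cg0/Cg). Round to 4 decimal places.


Ks = sqrt(Cg0 / Cg)
Ks = sqrt(13.64 / 5.28)
Ks = sqrt(2.5833)
Ks = 1.6073

1.6073


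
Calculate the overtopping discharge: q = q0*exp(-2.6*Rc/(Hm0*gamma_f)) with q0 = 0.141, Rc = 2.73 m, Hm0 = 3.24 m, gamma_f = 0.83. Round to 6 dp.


q = q0 * exp(-2.6 * Rc / (Hm0 * gamma_f))
Exponent = -2.6 * 2.73 / (3.24 * 0.83)
= -2.6 * 2.73 / 2.6892
= -2.639447
exp(-2.639447) = 0.071401
q = 0.141 * 0.071401
q = 0.010068 m^3/s/m

0.010068


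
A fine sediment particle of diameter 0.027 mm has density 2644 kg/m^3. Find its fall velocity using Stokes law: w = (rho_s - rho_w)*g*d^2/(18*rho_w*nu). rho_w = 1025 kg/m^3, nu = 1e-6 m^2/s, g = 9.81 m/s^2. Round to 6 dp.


w = (rho_s - rho_w) * g * d^2 / (18 * rho_w * nu)
d = 0.027 mm = 0.000027 m
rho_s - rho_w = 2644 - 1025 = 1619
Numerator = 1619 * 9.81 * (0.000027)^2 = 0.000011578262
Denominator = 18 * 1025 * 1e-6 = 0.018450
w = 0.000628 m/s

0.000628


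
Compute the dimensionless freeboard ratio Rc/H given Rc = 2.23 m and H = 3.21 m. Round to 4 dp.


Relative freeboard = Rc / H
= 2.23 / 3.21
= 0.6947

0.6947


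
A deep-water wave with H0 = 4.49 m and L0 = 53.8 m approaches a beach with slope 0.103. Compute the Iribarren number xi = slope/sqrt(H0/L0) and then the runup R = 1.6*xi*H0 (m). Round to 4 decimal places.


xi = slope / sqrt(H0/L0)
H0/L0 = 4.49/53.8 = 0.083457
sqrt(0.083457) = 0.288890
xi = 0.103 / 0.288890 = 0.356537
R = 1.6 * xi * H0 = 1.6 * 0.356537 * 4.49
R = 2.5614 m

2.5614


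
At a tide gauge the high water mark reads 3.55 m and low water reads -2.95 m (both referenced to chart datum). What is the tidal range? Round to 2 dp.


Tidal range = High water - Low water
Tidal range = 3.55 - (-2.95)
Tidal range = 6.50 m

6.50


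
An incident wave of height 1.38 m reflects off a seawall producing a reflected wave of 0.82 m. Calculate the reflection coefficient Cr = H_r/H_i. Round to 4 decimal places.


Cr = H_r / H_i
Cr = 0.82 / 1.38
Cr = 0.5942

0.5942


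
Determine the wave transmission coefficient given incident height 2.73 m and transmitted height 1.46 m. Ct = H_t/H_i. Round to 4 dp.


Ct = H_t / H_i
Ct = 1.46 / 2.73
Ct = 0.5348

0.5348


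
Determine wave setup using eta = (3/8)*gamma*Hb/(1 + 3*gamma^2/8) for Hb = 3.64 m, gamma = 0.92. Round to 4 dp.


eta = (3/8) * gamma * Hb / (1 + 3*gamma^2/8)
Numerator = (3/8) * 0.92 * 3.64 = 1.255800
Denominator = 1 + 3*0.92^2/8 = 1 + 0.317400 = 1.317400
eta = 1.255800 / 1.317400
eta = 0.9532 m

0.9532


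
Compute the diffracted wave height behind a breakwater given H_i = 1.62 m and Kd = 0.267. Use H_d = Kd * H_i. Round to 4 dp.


H_d = Kd * H_i
H_d = 0.267 * 1.62
H_d = 0.4325 m

0.4325


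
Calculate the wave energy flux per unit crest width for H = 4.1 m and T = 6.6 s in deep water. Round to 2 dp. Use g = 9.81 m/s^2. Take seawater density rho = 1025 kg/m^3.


P = rho * g^2 * H^2 * T / (32 * pi)
P = 1025 * 9.81^2 * 4.1^2 * 6.6 / (32 * pi)
P = 1025 * 96.2361 * 16.8100 * 6.6 / 100.53096
P = 108861.34 W/m

108861.34


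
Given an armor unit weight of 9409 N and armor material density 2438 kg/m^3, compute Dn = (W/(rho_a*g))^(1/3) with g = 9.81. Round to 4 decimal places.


V = W / (rho_a * g)
V = 9409 / (2438 * 9.81)
V = 9409 / 23916.78
V = 0.393406 m^3
Dn = V^(1/3) = 0.393406^(1/3)
Dn = 0.7327 m

0.7327


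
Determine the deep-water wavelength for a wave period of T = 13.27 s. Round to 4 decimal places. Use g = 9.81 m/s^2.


L0 = g * T^2 / (2 * pi)
L0 = 9.81 * 13.27^2 / (2 * pi)
L0 = 9.81 * 176.0929 / 6.28319
L0 = 1727.4713 / 6.28319
L0 = 274.9356 m

274.9356


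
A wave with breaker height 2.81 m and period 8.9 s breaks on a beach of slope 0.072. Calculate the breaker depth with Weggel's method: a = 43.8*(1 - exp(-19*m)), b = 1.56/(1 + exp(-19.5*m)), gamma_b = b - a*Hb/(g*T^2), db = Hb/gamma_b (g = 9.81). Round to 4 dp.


a = 43.8 * (1 - exp(-19 * m))
exp(-19 * 0.072) = exp(-1.3680) = 0.254616
a = 43.8 * (1 - 0.254616) = 32.647833
b = 1.56 / (1 + exp(-19.5 * m))
exp(-19.5 * 0.072) = exp(-1.4040) = 0.245613
b = 1.56 / (1 + 0.245613) = 1.252396
Hb / (g * T^2) = 2.81 / (9.81 * 8.9^2) = 2.81 / 777.0501 = 0.00361624
gamma_b = b - a * Hb/(g*T^2) = 1.252396 - 32.647833 * 0.00361624 = 1.134333
db = Hb / gamma_b = 2.81 / 1.134333
db = 2.4772 m

2.4772


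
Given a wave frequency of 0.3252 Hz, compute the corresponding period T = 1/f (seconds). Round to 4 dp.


T = 1 / f
T = 1 / 0.3252
T = 3.0750 s

3.0750


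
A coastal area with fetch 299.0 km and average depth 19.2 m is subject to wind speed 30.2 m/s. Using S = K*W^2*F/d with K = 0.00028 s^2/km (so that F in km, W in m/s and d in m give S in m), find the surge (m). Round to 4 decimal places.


S = K * W^2 * F / d
W^2 = 30.2^2 = 912.04
S = 0.00028 * 912.04 * 299.0 / 19.2
Numerator = 0.00028 * 912.04 * 299.0 = 76.355989
S = 76.355989 / 19.2 = 3.9769 m

3.9769


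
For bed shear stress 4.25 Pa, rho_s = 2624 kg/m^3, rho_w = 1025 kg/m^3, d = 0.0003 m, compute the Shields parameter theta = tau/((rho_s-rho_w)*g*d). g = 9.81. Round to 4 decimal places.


theta = tau / ((rho_s - rho_w) * g * d)
rho_s - rho_w = 2624 - 1025 = 1599
Denominator = 1599 * 9.81 * 0.0003 = 4.705857
theta = 4.25 / 4.705857
theta = 0.9031

0.9031


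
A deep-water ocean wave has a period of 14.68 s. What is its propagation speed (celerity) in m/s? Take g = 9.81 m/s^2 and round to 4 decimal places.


We use the deep-water celerity formula:
C = g * T / (2 * pi)
C = 9.81 * 14.68 / (2 * 3.14159...)
C = 144.010800 / 6.283185
C = 22.9200 m/s

22.9200


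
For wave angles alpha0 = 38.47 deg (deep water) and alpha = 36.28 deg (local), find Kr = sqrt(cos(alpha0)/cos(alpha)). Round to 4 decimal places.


Kr = sqrt(cos(alpha0) / cos(alpha))
cos(38.47) = 0.782934
cos(36.28) = 0.806135
Kr = sqrt(0.782934 / 0.806135)
Kr = sqrt(0.971220)
Kr = 0.9855

0.9855


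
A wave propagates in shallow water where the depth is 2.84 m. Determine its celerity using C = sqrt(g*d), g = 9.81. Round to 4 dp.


Using the shallow-water approximation:
C = sqrt(g * d) = sqrt(9.81 * 2.84)
C = sqrt(27.8604)
C = 5.2783 m/s

5.2783


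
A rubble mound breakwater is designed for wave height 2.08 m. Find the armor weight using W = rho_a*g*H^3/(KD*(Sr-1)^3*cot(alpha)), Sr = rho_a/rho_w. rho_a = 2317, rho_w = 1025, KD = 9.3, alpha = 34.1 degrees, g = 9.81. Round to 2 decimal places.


Sr = rho_a / rho_w = 2317 / 1025 = 2.260488
(Sr - 1) = 1.260488
(Sr - 1)^3 = 2.002700
cot(34.1) = 1 / tan(34.1) = 1 / 0.677051 = 1.476994
Numerator = 2317 * 9.81 * 2.08^3 = 204543.2000
Denominator = 9.3 * 2.002700 * 1.476994 = 27.509175
W = 204543.2000 / 27.509175
W = 7435.45 N

7435.45


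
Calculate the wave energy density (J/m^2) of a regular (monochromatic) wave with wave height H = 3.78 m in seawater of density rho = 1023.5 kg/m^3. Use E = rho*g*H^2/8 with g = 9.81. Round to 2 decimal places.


E = (1/8) * rho * g * H^2
E = (1/8) * 1023.5 * 9.81 * 3.78^2
E = 0.125 * 1023.5 * 9.81 * 14.2884
E = 17932.90 J/m^2

17932.90


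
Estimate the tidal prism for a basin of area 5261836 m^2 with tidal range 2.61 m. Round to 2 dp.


Tidal prism = Area * Tidal range
P = 5261836 * 2.61
P = 13733391.96 m^3

13733391.96


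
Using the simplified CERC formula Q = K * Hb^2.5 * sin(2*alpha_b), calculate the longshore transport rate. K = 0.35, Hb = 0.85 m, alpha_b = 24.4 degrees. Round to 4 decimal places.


Q = K * Hb^2.5 * sin(2 * alpha_b)
Hb^2.5 = 0.85^2.5 = 0.666112
sin(2 * 24.4) = sin(48.8) = 0.752415
Q = 0.35 * 0.666112 * 0.752415
Q = 0.1754 m^3/s

0.1754


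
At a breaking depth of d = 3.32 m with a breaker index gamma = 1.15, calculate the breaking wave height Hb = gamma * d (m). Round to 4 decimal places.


Hb = gamma * d
Hb = 1.15 * 3.32
Hb = 3.8180 m

3.8180


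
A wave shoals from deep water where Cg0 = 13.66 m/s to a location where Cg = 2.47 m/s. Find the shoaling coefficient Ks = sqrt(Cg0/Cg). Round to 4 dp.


Ks = sqrt(Cg0 / Cg)
Ks = sqrt(13.66 / 2.47)
Ks = sqrt(5.5304)
Ks = 2.3517

2.3517


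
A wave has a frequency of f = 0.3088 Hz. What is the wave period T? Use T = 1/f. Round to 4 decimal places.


T = 1 / f
T = 1 / 0.3088
T = 3.2383 s

3.2383


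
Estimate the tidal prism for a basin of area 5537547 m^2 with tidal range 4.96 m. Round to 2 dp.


Tidal prism = Area * Tidal range
P = 5537547 * 4.96
P = 27466233.12 m^3

27466233.12


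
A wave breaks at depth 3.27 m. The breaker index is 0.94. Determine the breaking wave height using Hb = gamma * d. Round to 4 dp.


Hb = gamma * d
Hb = 0.94 * 3.27
Hb = 3.0738 m

3.0738


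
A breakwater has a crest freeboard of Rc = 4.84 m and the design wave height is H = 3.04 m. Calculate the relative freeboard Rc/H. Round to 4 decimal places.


Relative freeboard = Rc / H
= 4.84 / 3.04
= 1.5921

1.5921


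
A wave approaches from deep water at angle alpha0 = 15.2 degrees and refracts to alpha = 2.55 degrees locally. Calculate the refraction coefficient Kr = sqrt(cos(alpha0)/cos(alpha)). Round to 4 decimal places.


Kr = sqrt(cos(alpha0) / cos(alpha))
cos(15.2) = 0.965016
cos(2.55) = 0.999010
Kr = sqrt(0.965016 / 0.999010)
Kr = sqrt(0.965973)
Kr = 0.9828

0.9828


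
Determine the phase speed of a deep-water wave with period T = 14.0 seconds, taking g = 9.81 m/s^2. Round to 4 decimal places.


We use the deep-water celerity formula:
C = g * T / (2 * pi)
C = 9.81 * 14.0 / (2 * 3.14159...)
C = 137.340000 / 6.283185
C = 21.8583 m/s

21.8583


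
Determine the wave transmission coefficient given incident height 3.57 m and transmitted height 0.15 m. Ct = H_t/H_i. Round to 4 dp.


Ct = H_t / H_i
Ct = 0.15 / 3.57
Ct = 0.0420

0.0420


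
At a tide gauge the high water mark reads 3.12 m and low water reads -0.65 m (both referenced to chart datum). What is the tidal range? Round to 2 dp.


Tidal range = High water - Low water
Tidal range = 3.12 - (-0.65)
Tidal range = 3.77 m

3.77


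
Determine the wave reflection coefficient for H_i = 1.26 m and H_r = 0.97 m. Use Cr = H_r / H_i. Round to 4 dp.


Cr = H_r / H_i
Cr = 0.97 / 1.26
Cr = 0.7698

0.7698


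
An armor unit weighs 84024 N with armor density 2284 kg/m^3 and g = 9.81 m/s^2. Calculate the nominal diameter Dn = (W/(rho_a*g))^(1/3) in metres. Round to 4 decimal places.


V = W / (rho_a * g)
V = 84024 / (2284 * 9.81)
V = 84024 / 22406.04
V = 3.750060 m^3
Dn = V^(1/3) = 3.750060^(1/3)
Dn = 1.5536 m

1.5536


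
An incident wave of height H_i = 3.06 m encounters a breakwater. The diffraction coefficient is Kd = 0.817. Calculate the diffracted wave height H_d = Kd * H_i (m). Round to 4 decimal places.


H_d = Kd * H_i
H_d = 0.817 * 3.06
H_d = 2.5000 m

2.5000


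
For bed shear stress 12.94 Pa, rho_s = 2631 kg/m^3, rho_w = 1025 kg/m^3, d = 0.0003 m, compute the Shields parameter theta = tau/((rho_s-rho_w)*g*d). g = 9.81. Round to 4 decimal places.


theta = tau / ((rho_s - rho_w) * g * d)
rho_s - rho_w = 2631 - 1025 = 1606
Denominator = 1606 * 9.81 * 0.0003 = 4.726458
theta = 12.94 / 4.726458
theta = 2.7378

2.7378


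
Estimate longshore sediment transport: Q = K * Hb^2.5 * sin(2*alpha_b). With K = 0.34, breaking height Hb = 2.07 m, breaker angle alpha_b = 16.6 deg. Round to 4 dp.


Q = K * Hb^2.5 * sin(2 * alpha_b)
Hb^2.5 = 2.07^2.5 = 6.164898
sin(2 * 16.6) = sin(33.2) = 0.547563
Q = 0.34 * 6.164898 * 0.547563
Q = 1.1477 m^3/s

1.1477


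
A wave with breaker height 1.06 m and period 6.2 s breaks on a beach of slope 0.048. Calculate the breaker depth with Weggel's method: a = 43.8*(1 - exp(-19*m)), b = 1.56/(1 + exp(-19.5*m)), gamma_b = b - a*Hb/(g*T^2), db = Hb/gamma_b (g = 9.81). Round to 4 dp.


a = 43.8 * (1 - exp(-19 * m))
exp(-19 * 0.048) = exp(-0.9120) = 0.401720
a = 43.8 * (1 - 0.401720) = 26.204665
b = 1.56 / (1 + exp(-19.5 * m))
exp(-19.5 * 0.048) = exp(-0.9360) = 0.392193
b = 1.56 / (1 + 0.392193) = 1.120534
Hb / (g * T^2) = 1.06 / (9.81 * 6.2^2) = 1.06 / 377.0964 = 0.00281095
gamma_b = b - a * Hb/(g*T^2) = 1.120534 - 26.204665 * 0.00281095 = 1.046874
db = Hb / gamma_b = 1.06 / 1.046874
db = 1.0125 m

1.0125


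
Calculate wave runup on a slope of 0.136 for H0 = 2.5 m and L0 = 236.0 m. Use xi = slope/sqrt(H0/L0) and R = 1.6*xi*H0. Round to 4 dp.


xi = slope / sqrt(H0/L0)
H0/L0 = 2.5/236.0 = 0.010593
sqrt(0.010593) = 0.102923
xi = 0.136 / 0.102923 = 1.321371
R = 1.6 * xi * H0 = 1.6 * 1.321371 * 2.5
R = 5.2855 m

5.2855


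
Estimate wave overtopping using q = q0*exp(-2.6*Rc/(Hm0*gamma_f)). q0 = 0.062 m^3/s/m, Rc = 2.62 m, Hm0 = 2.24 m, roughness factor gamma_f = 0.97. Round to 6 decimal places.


q = q0 * exp(-2.6 * Rc / (Hm0 * gamma_f))
Exponent = -2.6 * 2.62 / (2.24 * 0.97)
= -2.6 * 2.62 / 2.1728
= -3.135125
exp(-3.135125) = 0.043494
q = 0.062 * 0.043494
q = 0.002697 m^3/s/m

0.002697


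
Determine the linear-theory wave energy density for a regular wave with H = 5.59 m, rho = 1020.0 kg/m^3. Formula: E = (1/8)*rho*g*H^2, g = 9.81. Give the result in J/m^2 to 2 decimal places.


E = (1/8) * rho * g * H^2
E = (1/8) * 1020.0 * 9.81 * 5.59^2
E = 0.125 * 1020.0 * 9.81 * 31.2481
E = 39084.34 J/m^2

39084.34


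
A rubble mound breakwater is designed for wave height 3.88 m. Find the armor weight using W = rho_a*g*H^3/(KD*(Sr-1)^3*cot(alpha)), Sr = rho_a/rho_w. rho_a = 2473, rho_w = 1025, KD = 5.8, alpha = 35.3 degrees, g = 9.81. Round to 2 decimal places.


Sr = rho_a / rho_w = 2473 / 1025 = 2.412683
(Sr - 1) = 1.412683
(Sr - 1)^3 = 2.819253
cot(35.3) = 1 / tan(35.3) = 1 / 0.708039 = 1.412351
Numerator = 2473 * 9.81 * 3.88^3 = 1417060.2002
Denominator = 5.8 * 2.819253 * 1.412351 = 23.094290
W = 1417060.2002 / 23.094290
W = 61359.76 N

61359.76


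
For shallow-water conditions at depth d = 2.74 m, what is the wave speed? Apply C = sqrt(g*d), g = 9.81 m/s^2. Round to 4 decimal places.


Using the shallow-water approximation:
C = sqrt(g * d) = sqrt(9.81 * 2.74)
C = sqrt(26.8794)
C = 5.1845 m/s

5.1845


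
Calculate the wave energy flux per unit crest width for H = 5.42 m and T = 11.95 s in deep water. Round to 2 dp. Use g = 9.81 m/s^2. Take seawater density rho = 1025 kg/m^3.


P = rho * g^2 * H^2 * T / (32 * pi)
P = 1025 * 9.81^2 * 5.42^2 * 11.95 / (32 * pi)
P = 1025 * 96.2361 * 29.3764 * 11.95 / 100.53096
P = 344451.84 W/m

344451.84


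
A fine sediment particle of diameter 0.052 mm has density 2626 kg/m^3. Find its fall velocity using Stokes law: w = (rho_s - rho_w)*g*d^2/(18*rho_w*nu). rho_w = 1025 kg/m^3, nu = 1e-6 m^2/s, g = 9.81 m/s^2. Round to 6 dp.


w = (rho_s - rho_w) * g * d^2 / (18 * rho_w * nu)
d = 0.052 mm = 0.000052 m
rho_s - rho_w = 2626 - 1025 = 1601
Numerator = 1601 * 9.81 * (0.000052)^2 = 0.000042468510
Denominator = 18 * 1025 * 1e-6 = 0.018450
w = 0.002302 m/s

0.002302


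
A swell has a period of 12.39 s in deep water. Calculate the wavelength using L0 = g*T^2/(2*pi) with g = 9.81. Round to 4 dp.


L0 = g * T^2 / (2 * pi)
L0 = 9.81 * 12.39^2 / (2 * pi)
L0 = 9.81 * 153.5121 / 6.28319
L0 = 1505.9537 / 6.28319
L0 = 239.6800 m

239.6800


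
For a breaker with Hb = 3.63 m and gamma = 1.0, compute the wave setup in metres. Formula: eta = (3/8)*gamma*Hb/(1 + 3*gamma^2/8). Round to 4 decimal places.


eta = (3/8) * gamma * Hb / (1 + 3*gamma^2/8)
Numerator = (3/8) * 1.0 * 3.63 = 1.361250
Denominator = 1 + 3*1.0^2/8 = 1 + 0.375000 = 1.375000
eta = 1.361250 / 1.375000
eta = 0.9900 m

0.9900


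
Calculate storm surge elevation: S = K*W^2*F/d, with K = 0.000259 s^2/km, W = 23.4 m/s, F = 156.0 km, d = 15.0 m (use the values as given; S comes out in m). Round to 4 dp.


S = K * W^2 * F / d
W^2 = 23.4^2 = 547.56
S = 0.000259 * 547.56 * 156.0 / 15.0
Numerator = 0.000259 * 547.56 * 156.0 = 22.123614
S = 22.123614 / 15.0 = 1.4749 m

1.4749


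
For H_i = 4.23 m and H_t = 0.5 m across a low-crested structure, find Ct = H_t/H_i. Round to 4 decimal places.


Ct = H_t / H_i
Ct = 0.5 / 4.23
Ct = 0.1182

0.1182


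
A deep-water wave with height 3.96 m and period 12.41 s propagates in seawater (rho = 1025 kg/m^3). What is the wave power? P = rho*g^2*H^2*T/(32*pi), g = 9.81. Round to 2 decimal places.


P = rho * g^2 * H^2 * T / (32 * pi)
P = 1025 * 9.81^2 * 3.96^2 * 12.41 / (32 * pi)
P = 1025 * 96.2361 * 15.6816 * 12.41 / 100.53096
P = 190951.99 W/m

190951.99


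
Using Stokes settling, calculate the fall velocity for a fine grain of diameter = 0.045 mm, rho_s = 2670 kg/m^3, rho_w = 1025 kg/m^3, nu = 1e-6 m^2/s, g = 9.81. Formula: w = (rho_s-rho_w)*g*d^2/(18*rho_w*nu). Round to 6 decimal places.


w = (rho_s - rho_w) * g * d^2 / (18 * rho_w * nu)
d = 0.045 mm = 0.000045 m
rho_s - rho_w = 2670 - 1025 = 1645
Numerator = 1645 * 9.81 * (0.000045)^2 = 0.000032678336
Denominator = 18 * 1025 * 1e-6 = 0.018450
w = 0.001771 m/s

0.001771


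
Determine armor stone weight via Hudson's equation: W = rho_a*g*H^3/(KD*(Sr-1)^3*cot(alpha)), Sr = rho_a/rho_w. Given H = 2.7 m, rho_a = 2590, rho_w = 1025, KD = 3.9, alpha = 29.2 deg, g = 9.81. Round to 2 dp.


Sr = rho_a / rho_w = 2590 / 1025 = 2.526829
(Sr - 1) = 1.526829
(Sr - 1)^3 = 3.559356
cot(29.2) = 1 / tan(29.2) = 1 / 0.558881 = 1.789289
Numerator = 2590 * 9.81 * 2.7^3 = 500103.6957
Denominator = 3.9 * 3.559356 * 1.789289 = 24.837999
W = 500103.6957 / 24.837999
W = 20134.62 N

20134.62


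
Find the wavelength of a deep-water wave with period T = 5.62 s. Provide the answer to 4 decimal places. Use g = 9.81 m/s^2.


L0 = g * T^2 / (2 * pi)
L0 = 9.81 * 5.62^2 / (2 * pi)
L0 = 9.81 * 31.5844 / 6.28319
L0 = 309.8430 / 6.28319
L0 = 49.3130 m

49.3130


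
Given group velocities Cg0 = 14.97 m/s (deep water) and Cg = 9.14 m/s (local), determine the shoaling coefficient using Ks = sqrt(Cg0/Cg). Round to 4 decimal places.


Ks = sqrt(Cg0 / Cg)
Ks = sqrt(14.97 / 9.14)
Ks = sqrt(1.6379)
Ks = 1.2798

1.2798


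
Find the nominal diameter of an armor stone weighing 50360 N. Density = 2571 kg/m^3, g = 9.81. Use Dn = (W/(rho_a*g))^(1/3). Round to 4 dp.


V = W / (rho_a * g)
V = 50360 / (2571 * 9.81)
V = 50360 / 25221.51
V = 1.996708 m^3
Dn = V^(1/3) = 1.996708^(1/3)
Dn = 1.2592 m

1.2592


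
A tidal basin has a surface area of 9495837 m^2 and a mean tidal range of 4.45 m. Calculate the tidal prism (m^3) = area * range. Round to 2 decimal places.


Tidal prism = Area * Tidal range
P = 9495837 * 4.45
P = 42256474.65 m^3

42256474.65


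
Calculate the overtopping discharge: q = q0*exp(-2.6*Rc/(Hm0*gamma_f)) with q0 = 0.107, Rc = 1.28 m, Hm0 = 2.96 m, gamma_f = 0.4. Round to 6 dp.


q = q0 * exp(-2.6 * Rc / (Hm0 * gamma_f))
Exponent = -2.6 * 1.28 / (2.96 * 0.4)
= -2.6 * 1.28 / 1.1840
= -2.810811
exp(-2.810811) = 0.060156
q = 0.107 * 0.060156
q = 0.006437 m^3/s/m

0.006437


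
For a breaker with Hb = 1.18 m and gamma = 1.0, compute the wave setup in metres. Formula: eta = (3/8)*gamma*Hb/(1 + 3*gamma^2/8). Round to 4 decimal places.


eta = (3/8) * gamma * Hb / (1 + 3*gamma^2/8)
Numerator = (3/8) * 1.0 * 1.18 = 0.442500
Denominator = 1 + 3*1.0^2/8 = 1 + 0.375000 = 1.375000
eta = 0.442500 / 1.375000
eta = 0.3218 m

0.3218


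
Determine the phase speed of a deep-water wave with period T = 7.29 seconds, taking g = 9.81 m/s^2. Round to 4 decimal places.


We use the deep-water celerity formula:
C = g * T / (2 * pi)
C = 9.81 * 7.29 / (2 * 3.14159...)
C = 71.514900 / 6.283185
C = 11.3819 m/s

11.3819


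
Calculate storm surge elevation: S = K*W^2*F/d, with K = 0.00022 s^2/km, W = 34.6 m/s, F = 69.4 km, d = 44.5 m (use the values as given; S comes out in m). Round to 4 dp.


S = K * W^2 * F / d
W^2 = 34.6^2 = 1197.16
S = 0.00022 * 1197.16 * 69.4 / 44.5
Numerator = 0.00022 * 1197.16 * 69.4 = 18.278239
S = 18.278239 / 44.5 = 0.4107 m

0.4107


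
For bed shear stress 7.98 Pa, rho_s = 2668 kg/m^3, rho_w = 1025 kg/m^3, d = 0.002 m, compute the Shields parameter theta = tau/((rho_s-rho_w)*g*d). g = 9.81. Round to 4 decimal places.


theta = tau / ((rho_s - rho_w) * g * d)
rho_s - rho_w = 2668 - 1025 = 1643
Denominator = 1643 * 9.81 * 0.002 = 32.235660
theta = 7.98 / 32.235660
theta = 0.2476

0.2476


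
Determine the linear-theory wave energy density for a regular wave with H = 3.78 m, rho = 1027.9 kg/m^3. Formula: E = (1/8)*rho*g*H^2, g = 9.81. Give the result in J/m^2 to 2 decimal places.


E = (1/8) * rho * g * H^2
E = (1/8) * 1027.9 * 9.81 * 3.78^2
E = 0.125 * 1027.9 * 9.81 * 14.2884
E = 18009.99 J/m^2

18009.99


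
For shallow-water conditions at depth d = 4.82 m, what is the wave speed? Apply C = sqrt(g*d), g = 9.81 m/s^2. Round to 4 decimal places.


Using the shallow-water approximation:
C = sqrt(g * d) = sqrt(9.81 * 4.82)
C = sqrt(47.2842)
C = 6.8764 m/s

6.8764


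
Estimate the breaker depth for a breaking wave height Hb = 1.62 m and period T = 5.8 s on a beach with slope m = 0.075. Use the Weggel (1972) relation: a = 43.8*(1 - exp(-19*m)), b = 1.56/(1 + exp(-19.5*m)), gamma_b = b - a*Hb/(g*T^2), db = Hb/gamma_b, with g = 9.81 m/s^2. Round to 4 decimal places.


a = 43.8 * (1 - exp(-19 * m))
exp(-19 * 0.075) = exp(-1.4250) = 0.240508
a = 43.8 * (1 - 0.240508) = 33.265729
b = 1.56 / (1 + exp(-19.5 * m))
exp(-19.5 * 0.075) = exp(-1.4625) = 0.231656
b = 1.56 / (1 + 0.231656) = 1.266587
Hb / (g * T^2) = 1.62 / (9.81 * 5.8^2) = 1.62 / 330.0084 = 0.00490897
gamma_b = b - a * Hb/(g*T^2) = 1.266587 - 33.265729 * 0.00490897 = 1.103287
db = Hb / gamma_b = 1.62 / 1.103287
db = 1.4683 m

1.4683


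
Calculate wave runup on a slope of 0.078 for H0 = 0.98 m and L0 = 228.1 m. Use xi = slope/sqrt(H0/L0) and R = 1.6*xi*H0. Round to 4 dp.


xi = slope / sqrt(H0/L0)
H0/L0 = 0.98/228.1 = 0.004296
sqrt(0.004296) = 0.065547
xi = 0.078 / 0.065547 = 1.189992
R = 1.6 * xi * H0 = 1.6 * 1.189992 * 0.98
R = 1.8659 m

1.8659


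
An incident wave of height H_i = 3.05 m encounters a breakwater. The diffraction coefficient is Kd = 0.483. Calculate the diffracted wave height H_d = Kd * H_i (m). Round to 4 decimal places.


H_d = Kd * H_i
H_d = 0.483 * 3.05
H_d = 1.4732 m

1.4732


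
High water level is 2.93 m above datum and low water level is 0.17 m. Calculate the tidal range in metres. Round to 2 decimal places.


Tidal range = High water - Low water
Tidal range = 2.93 - (0.17)
Tidal range = 2.76 m

2.76


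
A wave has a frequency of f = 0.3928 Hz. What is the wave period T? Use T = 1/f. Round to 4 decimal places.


T = 1 / f
T = 1 / 0.3928
T = 2.5458 s

2.5458


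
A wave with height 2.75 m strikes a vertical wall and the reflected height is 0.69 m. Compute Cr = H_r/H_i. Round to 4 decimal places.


Cr = H_r / H_i
Cr = 0.69 / 2.75
Cr = 0.2509

0.2509


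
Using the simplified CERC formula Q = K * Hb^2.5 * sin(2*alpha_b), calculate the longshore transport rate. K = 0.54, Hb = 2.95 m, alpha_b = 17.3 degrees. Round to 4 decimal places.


Q = K * Hb^2.5 * sin(2 * alpha_b)
Hb^2.5 = 2.95^2.5 = 14.947035
sin(2 * 17.3) = sin(34.6) = 0.567844
Q = 0.54 * 14.947035 * 0.567844
Q = 4.5833 m^3/s

4.5833


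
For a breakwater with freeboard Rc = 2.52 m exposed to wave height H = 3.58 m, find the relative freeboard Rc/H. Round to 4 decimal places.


Relative freeboard = Rc / H
= 2.52 / 3.58
= 0.7039

0.7039


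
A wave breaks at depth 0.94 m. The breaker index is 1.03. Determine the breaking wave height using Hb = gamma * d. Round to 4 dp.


Hb = gamma * d
Hb = 1.03 * 0.94
Hb = 0.9682 m

0.9682


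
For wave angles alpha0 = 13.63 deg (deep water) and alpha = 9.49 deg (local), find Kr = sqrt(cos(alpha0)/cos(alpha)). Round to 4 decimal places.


Kr = sqrt(cos(alpha0) / cos(alpha))
cos(13.63) = 0.971838
cos(9.49) = 0.986314
Kr = sqrt(0.971838 / 0.986314)
Kr = sqrt(0.985322)
Kr = 0.9926

0.9926


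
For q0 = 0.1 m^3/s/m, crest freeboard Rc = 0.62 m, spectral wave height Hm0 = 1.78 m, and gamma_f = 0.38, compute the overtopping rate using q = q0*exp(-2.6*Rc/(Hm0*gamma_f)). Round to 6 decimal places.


q = q0 * exp(-2.6 * Rc / (Hm0 * gamma_f))
Exponent = -2.6 * 0.62 / (1.78 * 0.38)
= -2.6 * 0.62 / 0.6764
= -2.383205
exp(-2.383205) = 0.092254
q = 0.1 * 0.092254
q = 0.009225 m^3/s/m

0.009225


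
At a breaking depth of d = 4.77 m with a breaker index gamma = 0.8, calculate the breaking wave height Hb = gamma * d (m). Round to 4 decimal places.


Hb = gamma * d
Hb = 0.8 * 4.77
Hb = 3.8160 m

3.8160


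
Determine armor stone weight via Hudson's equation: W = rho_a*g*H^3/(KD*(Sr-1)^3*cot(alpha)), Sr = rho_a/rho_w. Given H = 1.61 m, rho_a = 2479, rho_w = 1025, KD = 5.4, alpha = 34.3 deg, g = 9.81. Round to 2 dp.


Sr = rho_a / rho_w = 2479 / 1025 = 2.418537
(Sr - 1) = 1.418537
(Sr - 1)^3 = 2.854445
cot(34.3) = 1 / tan(34.3) = 1 / 0.682154 = 1.465945
Numerator = 2479 * 9.81 * 1.61^3 = 101489.9789
Denominator = 5.4 * 2.854445 * 1.465945 = 22.596080
W = 101489.9789 / 22.596080
W = 4491.49 N

4491.49


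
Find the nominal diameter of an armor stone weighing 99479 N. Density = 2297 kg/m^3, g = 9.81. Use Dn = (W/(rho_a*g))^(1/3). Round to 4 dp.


V = W / (rho_a * g)
V = 99479 / (2297 * 9.81)
V = 99479 / 22533.57
V = 4.414702 m^3
Dn = V^(1/3) = 4.414702^(1/3)
Dn = 1.6405 m

1.6405


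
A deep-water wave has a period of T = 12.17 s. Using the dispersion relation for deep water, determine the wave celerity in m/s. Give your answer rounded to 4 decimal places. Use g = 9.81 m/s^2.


We use the deep-water celerity formula:
C = g * T / (2 * pi)
C = 9.81 * 12.17 / (2 * 3.14159...)
C = 119.387700 / 6.283185
C = 19.0011 m/s

19.0011


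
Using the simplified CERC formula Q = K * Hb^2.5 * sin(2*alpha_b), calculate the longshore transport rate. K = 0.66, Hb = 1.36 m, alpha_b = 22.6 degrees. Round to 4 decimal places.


Q = K * Hb^2.5 * sin(2 * alpha_b)
Hb^2.5 = 1.36^2.5 = 2.156986
sin(2 * 22.6) = sin(45.2) = 0.709571
Q = 0.66 * 2.156986 * 0.709571
Q = 1.0102 m^3/s

1.0102


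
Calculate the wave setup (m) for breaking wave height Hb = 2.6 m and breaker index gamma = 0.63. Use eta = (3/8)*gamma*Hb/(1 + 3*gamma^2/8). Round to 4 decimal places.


eta = (3/8) * gamma * Hb / (1 + 3*gamma^2/8)
Numerator = (3/8) * 0.63 * 2.6 = 0.614250
Denominator = 1 + 3*0.63^2/8 = 1 + 0.148838 = 1.148838
eta = 0.614250 / 1.148838
eta = 0.5347 m

0.5347


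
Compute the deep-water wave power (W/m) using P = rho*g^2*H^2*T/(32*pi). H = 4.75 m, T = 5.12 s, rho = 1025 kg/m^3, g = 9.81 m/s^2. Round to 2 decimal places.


P = rho * g^2 * H^2 * T / (32 * pi)
P = 1025 * 9.81^2 * 4.75^2 * 5.12 / (32 * pi)
P = 1025 * 96.2361 * 22.5625 * 5.12 / 100.53096
P = 113349.40 W/m

113349.40


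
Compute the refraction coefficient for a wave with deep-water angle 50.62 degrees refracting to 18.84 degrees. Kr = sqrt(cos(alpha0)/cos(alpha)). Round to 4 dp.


Kr = sqrt(cos(alpha0) / cos(alpha))
cos(50.62) = 0.634461
cos(18.84) = 0.946424
Kr = sqrt(0.634461 / 0.946424)
Kr = sqrt(0.670377)
Kr = 0.8188

0.8188


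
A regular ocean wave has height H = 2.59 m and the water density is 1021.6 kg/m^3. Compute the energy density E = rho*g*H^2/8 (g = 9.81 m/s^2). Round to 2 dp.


E = (1/8) * rho * g * H^2
E = (1/8) * 1021.6 * 9.81 * 2.59^2
E = 0.125 * 1021.6 * 9.81 * 6.7081
E = 8403.49 J/m^2

8403.49


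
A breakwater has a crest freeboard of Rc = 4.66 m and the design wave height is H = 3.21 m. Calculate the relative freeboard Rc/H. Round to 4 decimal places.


Relative freeboard = Rc / H
= 4.66 / 3.21
= 1.4517

1.4517


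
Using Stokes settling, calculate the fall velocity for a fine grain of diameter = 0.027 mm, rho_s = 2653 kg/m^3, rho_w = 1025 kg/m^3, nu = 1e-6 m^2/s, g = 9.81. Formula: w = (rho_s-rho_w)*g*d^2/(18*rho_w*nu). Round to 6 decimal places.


w = (rho_s - rho_w) * g * d^2 / (18 * rho_w * nu)
d = 0.027 mm = 0.000027 m
rho_s - rho_w = 2653 - 1025 = 1628
Numerator = 1628 * 9.81 * (0.000027)^2 = 0.000011642626
Denominator = 18 * 1025 * 1e-6 = 0.018450
w = 0.000631 m/s

0.000631


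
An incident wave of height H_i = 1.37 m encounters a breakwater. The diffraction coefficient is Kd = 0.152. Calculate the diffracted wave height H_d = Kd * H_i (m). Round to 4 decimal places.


H_d = Kd * H_i
H_d = 0.152 * 1.37
H_d = 0.2082 m

0.2082


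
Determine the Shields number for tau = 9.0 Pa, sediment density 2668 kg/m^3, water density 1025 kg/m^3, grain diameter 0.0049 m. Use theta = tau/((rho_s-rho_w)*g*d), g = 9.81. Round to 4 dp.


theta = tau / ((rho_s - rho_w) * g * d)
rho_s - rho_w = 2668 - 1025 = 1643
Denominator = 1643 * 9.81 * 0.0049 = 78.977367
theta = 9.0 / 78.977367
theta = 0.1140

0.1140


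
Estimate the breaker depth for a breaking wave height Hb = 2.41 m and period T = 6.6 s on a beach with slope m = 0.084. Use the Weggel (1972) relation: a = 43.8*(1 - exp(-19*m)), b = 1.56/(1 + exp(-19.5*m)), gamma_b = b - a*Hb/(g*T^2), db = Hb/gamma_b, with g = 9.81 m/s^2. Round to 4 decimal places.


a = 43.8 * (1 - exp(-19 * m))
exp(-19 * 0.084) = exp(-1.5960) = 0.202706
a = 43.8 * (1 - 0.202706) = 34.921489
b = 1.56 / (1 + exp(-19.5 * m))
exp(-19.5 * 0.084) = exp(-1.6380) = 0.194368
b = 1.56 / (1 + 0.194368) = 1.306130
Hb / (g * T^2) = 2.41 / (9.81 * 6.6^2) = 2.41 / 427.3236 = 0.00563975
gamma_b = b - a * Hb/(g*T^2) = 1.306130 - 34.921489 * 0.00563975 = 1.109181
db = Hb / gamma_b = 2.41 / 1.109181
db = 2.1728 m

2.1728


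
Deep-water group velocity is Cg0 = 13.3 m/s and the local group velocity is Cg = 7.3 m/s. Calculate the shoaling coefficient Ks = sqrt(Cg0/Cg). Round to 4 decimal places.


Ks = sqrt(Cg0 / Cg)
Ks = sqrt(13.3 / 7.3)
Ks = sqrt(1.8219)
Ks = 1.3498

1.3498


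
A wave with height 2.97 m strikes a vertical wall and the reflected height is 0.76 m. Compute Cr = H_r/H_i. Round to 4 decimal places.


Cr = H_r / H_i
Cr = 0.76 / 2.97
Cr = 0.2559

0.2559


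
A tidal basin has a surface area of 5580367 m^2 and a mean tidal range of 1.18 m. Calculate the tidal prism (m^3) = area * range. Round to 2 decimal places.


Tidal prism = Area * Tidal range
P = 5580367 * 1.18
P = 6584833.06 m^3

6584833.06


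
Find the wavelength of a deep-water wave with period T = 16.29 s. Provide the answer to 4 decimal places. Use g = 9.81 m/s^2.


L0 = g * T^2 / (2 * pi)
L0 = 9.81 * 16.29^2 / (2 * pi)
L0 = 9.81 * 265.3641 / 6.28319
L0 = 2603.2218 / 6.28319
L0 = 414.3156 m

414.3156


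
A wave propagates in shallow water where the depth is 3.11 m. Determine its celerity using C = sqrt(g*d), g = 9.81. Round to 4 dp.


Using the shallow-water approximation:
C = sqrt(g * d) = sqrt(9.81 * 3.11)
C = sqrt(30.5091)
C = 5.5235 m/s

5.5235


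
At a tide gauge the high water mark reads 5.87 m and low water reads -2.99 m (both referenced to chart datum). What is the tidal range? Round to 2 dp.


Tidal range = High water - Low water
Tidal range = 5.87 - (-2.99)
Tidal range = 8.86 m

8.86


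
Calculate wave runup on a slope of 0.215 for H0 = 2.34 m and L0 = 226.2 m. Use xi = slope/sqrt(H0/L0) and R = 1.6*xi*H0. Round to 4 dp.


xi = slope / sqrt(H0/L0)
H0/L0 = 2.34/226.2 = 0.010345
sqrt(0.010345) = 0.101710
xi = 0.215 / 0.101710 = 2.113863
R = 1.6 * xi * H0 = 1.6 * 2.113863 * 2.34
R = 7.9143 m

7.9143


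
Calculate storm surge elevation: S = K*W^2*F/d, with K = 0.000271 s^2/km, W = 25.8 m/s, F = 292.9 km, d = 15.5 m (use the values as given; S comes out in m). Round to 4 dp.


S = K * W^2 * F / d
W^2 = 25.8^2 = 665.64
S = 0.000271 * 665.64 * 292.9 / 15.5
Numerator = 0.000271 * 665.64 * 292.9 = 52.835774
S = 52.835774 / 15.5 = 3.4088 m

3.4088


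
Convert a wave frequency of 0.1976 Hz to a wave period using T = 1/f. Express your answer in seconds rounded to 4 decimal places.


T = 1 / f
T = 1 / 0.1976
T = 5.0607 s

5.0607


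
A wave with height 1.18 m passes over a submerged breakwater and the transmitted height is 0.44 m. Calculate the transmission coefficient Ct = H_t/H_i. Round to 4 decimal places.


Ct = H_t / H_i
Ct = 0.44 / 1.18
Ct = 0.3729

0.3729


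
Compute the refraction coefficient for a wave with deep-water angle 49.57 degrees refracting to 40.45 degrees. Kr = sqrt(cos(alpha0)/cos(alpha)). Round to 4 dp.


Kr = sqrt(cos(alpha0) / cos(alpha))
cos(49.57) = 0.648519
cos(40.45) = 0.760972
Kr = sqrt(0.648519 / 0.760972)
Kr = sqrt(0.852223)
Kr = 0.9232

0.9232


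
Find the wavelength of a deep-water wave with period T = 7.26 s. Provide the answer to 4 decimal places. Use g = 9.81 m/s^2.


L0 = g * T^2 / (2 * pi)
L0 = 9.81 * 7.26^2 / (2 * pi)
L0 = 9.81 * 52.7076 / 6.28319
L0 = 517.0616 / 6.28319
L0 = 82.2929 m

82.2929


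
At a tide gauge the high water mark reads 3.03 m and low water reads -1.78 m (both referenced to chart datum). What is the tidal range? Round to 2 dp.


Tidal range = High water - Low water
Tidal range = 3.03 - (-1.78)
Tidal range = 4.81 m

4.81


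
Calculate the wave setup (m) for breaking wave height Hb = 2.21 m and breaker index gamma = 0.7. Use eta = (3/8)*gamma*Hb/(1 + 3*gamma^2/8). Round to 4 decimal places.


eta = (3/8) * gamma * Hb / (1 + 3*gamma^2/8)
Numerator = (3/8) * 0.7 * 2.21 = 0.580125
Denominator = 1 + 3*0.7^2/8 = 1 + 0.183750 = 1.183750
eta = 0.580125 / 1.183750
eta = 0.4901 m

0.4901


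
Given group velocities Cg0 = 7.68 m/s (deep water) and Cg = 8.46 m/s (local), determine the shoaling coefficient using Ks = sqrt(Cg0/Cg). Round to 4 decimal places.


Ks = sqrt(Cg0 / Cg)
Ks = sqrt(7.68 / 8.46)
Ks = sqrt(0.9078)
Ks = 0.9528

0.9528


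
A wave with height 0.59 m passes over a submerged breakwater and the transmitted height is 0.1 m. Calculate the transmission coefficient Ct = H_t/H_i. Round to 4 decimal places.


Ct = H_t / H_i
Ct = 0.1 / 0.59
Ct = 0.1695

0.1695


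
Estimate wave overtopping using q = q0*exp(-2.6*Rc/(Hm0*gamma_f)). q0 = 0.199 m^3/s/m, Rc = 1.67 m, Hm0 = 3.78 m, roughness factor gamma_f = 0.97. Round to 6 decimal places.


q = q0 * exp(-2.6 * Rc / (Hm0 * gamma_f))
Exponent = -2.6 * 1.67 / (3.78 * 0.97)
= -2.6 * 1.67 / 3.6666
= -1.184203
exp(-1.184203) = 0.305990
q = 0.199 * 0.305990
q = 0.060892 m^3/s/m

0.060892


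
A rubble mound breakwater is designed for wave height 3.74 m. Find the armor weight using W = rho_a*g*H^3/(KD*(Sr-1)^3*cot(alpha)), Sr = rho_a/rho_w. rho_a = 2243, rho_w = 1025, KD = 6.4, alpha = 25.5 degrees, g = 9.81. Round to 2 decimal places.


Sr = rho_a / rho_w = 2243 / 1025 = 2.188293
(Sr - 1) = 1.188293
(Sr - 1)^3 = 1.677916
cot(25.5) = 1 / tan(25.5) = 1 / 0.476976 = 2.096544
Numerator = 2243 * 9.81 * 3.74^3 = 1151100.0892
Denominator = 6.4 * 1.677916 * 2.096544 = 22.514077
W = 1151100.0892 / 22.514077
W = 51128.02 N

51128.02


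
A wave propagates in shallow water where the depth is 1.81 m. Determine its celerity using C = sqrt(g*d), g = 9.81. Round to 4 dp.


Using the shallow-water approximation:
C = sqrt(g * d) = sqrt(9.81 * 1.81)
C = sqrt(17.7561)
C = 4.2138 m/s

4.2138


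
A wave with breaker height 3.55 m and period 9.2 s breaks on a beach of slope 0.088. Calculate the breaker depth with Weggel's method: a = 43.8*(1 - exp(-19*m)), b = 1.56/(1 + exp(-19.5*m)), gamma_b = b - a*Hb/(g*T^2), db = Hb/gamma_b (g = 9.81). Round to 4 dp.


a = 43.8 * (1 - exp(-19 * m))
exp(-19 * 0.088) = exp(-1.6720) = 0.187871
a = 43.8 * (1 - 0.187871) = 35.571252
b = 1.56 / (1 + exp(-19.5 * m))
exp(-19.5 * 0.088) = exp(-1.7160) = 0.179784
b = 1.56 / (1 + 0.179784) = 1.322276
Hb / (g * T^2) = 3.55 / (9.81 * 9.2^2) = 3.55 / 830.3184 = 0.00427547
gamma_b = b - a * Hb/(g*T^2) = 1.322276 - 35.571252 * 0.00427547 = 1.170192
db = Hb / gamma_b = 3.55 / 1.170192
db = 3.0337 m

3.0337


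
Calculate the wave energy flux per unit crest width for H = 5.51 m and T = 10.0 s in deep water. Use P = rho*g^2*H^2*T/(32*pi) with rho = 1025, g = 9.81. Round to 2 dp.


P = rho * g^2 * H^2 * T / (32 * pi)
P = 1025 * 9.81^2 * 5.51^2 * 10.0 / (32 * pi)
P = 1025 * 96.2361 * 30.3601 * 10.0 / 100.53096
P = 297896.38 W/m

297896.38


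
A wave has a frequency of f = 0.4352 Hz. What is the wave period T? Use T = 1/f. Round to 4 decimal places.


T = 1 / f
T = 1 / 0.4352
T = 2.2978 s

2.2978


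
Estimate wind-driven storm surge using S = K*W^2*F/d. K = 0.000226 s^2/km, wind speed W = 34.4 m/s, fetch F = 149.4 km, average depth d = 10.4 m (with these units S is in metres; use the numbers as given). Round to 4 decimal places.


S = K * W^2 * F / d
W^2 = 34.4^2 = 1183.36
S = 0.000226 * 1183.36 * 149.4 / 10.4
Numerator = 0.000226 * 1183.36 * 149.4 = 39.955440
S = 39.955440 / 10.4 = 3.8419 m

3.8419


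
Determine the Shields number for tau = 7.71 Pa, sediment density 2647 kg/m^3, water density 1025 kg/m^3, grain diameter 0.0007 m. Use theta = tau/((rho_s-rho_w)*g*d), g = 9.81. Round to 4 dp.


theta = tau / ((rho_s - rho_w) * g * d)
rho_s - rho_w = 2647 - 1025 = 1622
Denominator = 1622 * 9.81 * 0.0007 = 11.138274
theta = 7.71 / 11.138274
theta = 0.6922

0.6922


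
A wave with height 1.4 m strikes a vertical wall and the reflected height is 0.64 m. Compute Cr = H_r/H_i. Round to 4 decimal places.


Cr = H_r / H_i
Cr = 0.64 / 1.4
Cr = 0.4571

0.4571


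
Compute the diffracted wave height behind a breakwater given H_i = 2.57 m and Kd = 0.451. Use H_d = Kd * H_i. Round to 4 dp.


H_d = Kd * H_i
H_d = 0.451 * 2.57
H_d = 1.1591 m

1.1591


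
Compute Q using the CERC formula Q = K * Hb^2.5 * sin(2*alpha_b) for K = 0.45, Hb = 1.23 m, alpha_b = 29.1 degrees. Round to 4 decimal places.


Q = K * Hb^2.5 * sin(2 * alpha_b)
Hb^2.5 = 1.23^2.5 = 1.677887
sin(2 * 29.1) = sin(58.2) = 0.849893
Q = 0.45 * 1.677887 * 0.849893
Q = 0.6417 m^3/s

0.6417


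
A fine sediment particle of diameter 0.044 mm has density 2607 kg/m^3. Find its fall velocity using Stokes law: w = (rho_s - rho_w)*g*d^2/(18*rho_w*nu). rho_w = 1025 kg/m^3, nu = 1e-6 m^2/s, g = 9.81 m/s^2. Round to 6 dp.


w = (rho_s - rho_w) * g * d^2 / (18 * rho_w * nu)
d = 0.044 mm = 0.000044 m
rho_s - rho_w = 2607 - 1025 = 1582
Numerator = 1582 * 9.81 * (0.000044)^2 = 0.000030045597
Denominator = 18 * 1025 * 1e-6 = 0.018450
w = 0.001628 m/s

0.001628


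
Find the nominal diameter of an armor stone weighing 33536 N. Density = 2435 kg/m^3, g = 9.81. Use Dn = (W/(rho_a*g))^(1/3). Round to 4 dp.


V = W / (rho_a * g)
V = 33536 / (2435 * 9.81)
V = 33536 / 23887.35
V = 1.403923 m^3
Dn = V^(1/3) = 1.403923^(1/3)
Dn = 1.1197 m

1.1197


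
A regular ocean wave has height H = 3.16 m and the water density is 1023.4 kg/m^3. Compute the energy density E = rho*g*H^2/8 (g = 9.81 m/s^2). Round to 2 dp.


E = (1/8) * rho * g * H^2
E = (1/8) * 1023.4 * 9.81 * 3.16^2
E = 0.125 * 1023.4 * 9.81 * 9.9856
E = 12531.37 J/m^2

12531.37


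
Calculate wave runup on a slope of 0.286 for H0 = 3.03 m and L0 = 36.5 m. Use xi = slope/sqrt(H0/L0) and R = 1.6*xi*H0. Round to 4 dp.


xi = slope / sqrt(H0/L0)
H0/L0 = 3.03/36.5 = 0.083014
sqrt(0.083014) = 0.288121
xi = 0.286 / 0.288121 = 0.992639
R = 1.6 * xi * H0 = 1.6 * 0.992639 * 3.03
R = 4.8123 m

4.8123


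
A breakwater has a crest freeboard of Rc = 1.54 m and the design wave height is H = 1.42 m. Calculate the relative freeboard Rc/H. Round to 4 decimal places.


Relative freeboard = Rc / H
= 1.54 / 1.42
= 1.0845

1.0845


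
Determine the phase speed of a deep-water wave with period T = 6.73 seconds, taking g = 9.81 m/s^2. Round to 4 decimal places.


We use the deep-water celerity formula:
C = g * T / (2 * pi)
C = 9.81 * 6.73 / (2 * 3.14159...)
C = 66.021300 / 6.283185
C = 10.5076 m/s

10.5076


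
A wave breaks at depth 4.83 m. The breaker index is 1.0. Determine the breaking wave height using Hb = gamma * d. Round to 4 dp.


Hb = gamma * d
Hb = 1.0 * 4.83
Hb = 4.8300 m

4.8300


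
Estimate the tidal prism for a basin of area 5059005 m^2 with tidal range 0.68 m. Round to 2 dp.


Tidal prism = Area * Tidal range
P = 5059005 * 0.68
P = 3440123.40 m^3

3440123.40


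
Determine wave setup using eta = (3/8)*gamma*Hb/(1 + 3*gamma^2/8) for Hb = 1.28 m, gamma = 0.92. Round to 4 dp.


eta = (3/8) * gamma * Hb / (1 + 3*gamma^2/8)
Numerator = (3/8) * 0.92 * 1.28 = 0.441600
Denominator = 1 + 3*0.92^2/8 = 1 + 0.317400 = 1.317400
eta = 0.441600 / 1.317400
eta = 0.3352 m

0.3352
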